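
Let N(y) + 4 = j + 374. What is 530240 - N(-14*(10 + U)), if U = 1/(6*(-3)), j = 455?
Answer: 529415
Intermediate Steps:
U = -1/18 (U = 1/(-18) = -1/18 ≈ -0.055556)
N(y) = 825 (N(y) = -4 + (455 + 374) = -4 + 829 = 825)
530240 - N(-14*(10 + U)) = 530240 - 1*825 = 530240 - 825 = 529415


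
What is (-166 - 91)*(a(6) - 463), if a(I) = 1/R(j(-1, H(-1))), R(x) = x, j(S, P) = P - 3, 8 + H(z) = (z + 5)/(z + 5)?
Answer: 1190167/10 ≈ 1.1902e+5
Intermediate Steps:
H(z) = -7 (H(z) = -8 + (z + 5)/(z + 5) = -8 + (5 + z)/(5 + z) = -8 + 1 = -7)
j(S, P) = -3 + P
a(I) = -⅒ (a(I) = 1/(-3 - 7) = 1/(-10) = -⅒)
(-166 - 91)*(a(6) - 463) = (-166 - 91)*(-⅒ - 463) = -257*(-4631/10) = 1190167/10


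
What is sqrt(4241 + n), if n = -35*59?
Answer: 8*sqrt(34) ≈ 46.648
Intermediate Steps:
n = -2065
sqrt(4241 + n) = sqrt(4241 - 2065) = sqrt(2176) = 8*sqrt(34)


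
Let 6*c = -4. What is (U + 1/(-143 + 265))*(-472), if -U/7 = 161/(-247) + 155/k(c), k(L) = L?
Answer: -11606674936/15067 ≈ -7.7034e+5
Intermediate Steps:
c = -⅔ (c = (⅙)*(-4) = -⅔ ≈ -0.66667)
U = 806239/494 (U = -7*(161/(-247) + 155/(-⅔)) = -7*(161*(-1/247) + 155*(-3/2)) = -7*(-161/247 - 465/2) = -7*(-115177/494) = 806239/494 ≈ 1632.1)
(U + 1/(-143 + 265))*(-472) = (806239/494 + 1/(-143 + 265))*(-472) = (806239/494 + 1/122)*(-472) = (24590413/15067)*(-472) = -11606674936/15067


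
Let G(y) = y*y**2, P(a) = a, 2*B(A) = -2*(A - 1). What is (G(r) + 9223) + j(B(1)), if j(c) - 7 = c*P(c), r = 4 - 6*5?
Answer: -8346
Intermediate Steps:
r = -26 (r = 4 - 30 = -26)
B(A) = 1 - A (B(A) = (-2*(A - 1))/2 = (-2*(-1 + A))/2 = (2 - 2*A)/2 = 1 - A)
G(y) = y**3
j(c) = 7 + c**2 (j(c) = 7 + c*c = 7 + c**2)
(G(r) + 9223) + j(B(1)) = ((-26)**3 + 9223) + (7 + (1 - 1*1)**2) = (-17576 + 9223) + (7 + (1 - 1)**2) = -8353 + (7 + 0**2) = -8353 + (7 + 0) = -8353 + 7 = -8346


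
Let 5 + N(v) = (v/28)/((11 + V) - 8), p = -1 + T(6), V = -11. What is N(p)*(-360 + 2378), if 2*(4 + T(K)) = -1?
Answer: -2249061/224 ≈ -10040.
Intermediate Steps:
T(K) = -9/2 (T(K) = -4 + (1/2)*(-1) = -4 - 1/2 = -9/2)
p = -11/2 (p = -1 - 9/2 = -11/2 ≈ -5.5000)
N(v) = -5 - v/224 (N(v) = -5 + (v/28)/((11 - 11) - 8) = -5 + (v*(1/28))/(0 - 8) = -5 + (v/28)/(-8) = -5 + (v/28)*(-1/8) = -5 - v/224)
N(p)*(-360 + 2378) = (-5 - 1/224*(-11/2))*(-360 + 2378) = (-5 + 11/448)*2018 = -2229/448*2018 = -2249061/224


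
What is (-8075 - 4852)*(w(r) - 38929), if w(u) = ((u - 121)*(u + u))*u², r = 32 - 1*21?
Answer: 4288519323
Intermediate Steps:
r = 11 (r = 32 - 21 = 11)
w(u) = 2*u³*(-121 + u) (w(u) = ((-121 + u)*(2*u))*u² = (2*u*(-121 + u))*u² = 2*u³*(-121 + u))
(-8075 - 4852)*(w(r) - 38929) = (-8075 - 4852)*(2*11³*(-121 + 11) - 38929) = -12927*(2*1331*(-110) - 38929) = -12927*(-292820 - 38929) = -12927*(-331749) = 4288519323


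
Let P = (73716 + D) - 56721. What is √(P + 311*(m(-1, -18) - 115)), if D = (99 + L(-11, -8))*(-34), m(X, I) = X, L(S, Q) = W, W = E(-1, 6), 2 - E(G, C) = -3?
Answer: 3*I*√2513 ≈ 150.39*I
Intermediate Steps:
E(G, C) = 5 (E(G, C) = 2 - 1*(-3) = 2 + 3 = 5)
W = 5
L(S, Q) = 5
D = -3536 (D = (99 + 5)*(-34) = 104*(-34) = -3536)
P = 13459 (P = (73716 - 3536) - 56721 = 70180 - 56721 = 13459)
√(P + 311*(m(-1, -18) - 115)) = √(13459 + 311*(-1 - 115)) = √(13459 + 311*(-116)) = √(13459 - 36076) = √(-22617) = 3*I*√2513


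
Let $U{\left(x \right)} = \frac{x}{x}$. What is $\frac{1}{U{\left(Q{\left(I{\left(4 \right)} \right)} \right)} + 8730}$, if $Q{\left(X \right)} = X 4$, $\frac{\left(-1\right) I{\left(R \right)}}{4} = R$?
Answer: $\frac{1}{8731} \approx 0.00011453$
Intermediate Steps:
$I{\left(R \right)} = - 4 R$
$Q{\left(X \right)} = 4 X$
$U{\left(x \right)} = 1$
$\frac{1}{U{\left(Q{\left(I{\left(4 \right)} \right)} \right)} + 8730} = \frac{1}{1 + 8730} = \frac{1}{8731}$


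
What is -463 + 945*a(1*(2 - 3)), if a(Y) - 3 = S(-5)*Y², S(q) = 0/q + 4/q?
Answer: 1616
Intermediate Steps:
S(q) = 4/q (S(q) = 0 + 4/q = 4/q)
a(Y) = 3 - 4*Y²/5 (a(Y) = 3 + (4/(-5))*Y² = 3 + (4*(-⅕))*Y² = 3 - 4*Y²/5)
-463 + 945*a(1*(2 - 3)) = -463 + 945*(3 - 4*(2 - 3)²/5) = -463 + 945*(3 - 4*1²/5) = -463 + 945*(3 - ⅘*(-1)²) = -463 + 945*(3 - ⅘*1) = -463 + 945*(3 - ⅘) = -463 + 945*(11/5) = -463 + 2079 = 1616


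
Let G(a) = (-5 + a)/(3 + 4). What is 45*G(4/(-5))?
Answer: -261/7 ≈ -37.286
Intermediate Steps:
G(a) = -5/7 + a/7 (G(a) = (-5 + a)/7 = (-5 + a)*(⅐) = -5/7 + a/7)
45*G(4/(-5)) = 45*(-5/7 + (4/(-5))/7) = 45*(-5/7 + (4*(-⅕))/7) = 45*(-5/7 + (⅐)*(-⅘)) = 45*(-5/7 - 4/35) = 45*(-29/35) = -261/7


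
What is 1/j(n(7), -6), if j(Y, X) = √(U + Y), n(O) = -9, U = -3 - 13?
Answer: -I/5 ≈ -0.2*I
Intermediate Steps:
U = -16
j(Y, X) = √(-16 + Y)
1/j(n(7), -6) = 1/(√(-16 - 9)) = 1/(√(-25)) = 1/(5*I) = -I/5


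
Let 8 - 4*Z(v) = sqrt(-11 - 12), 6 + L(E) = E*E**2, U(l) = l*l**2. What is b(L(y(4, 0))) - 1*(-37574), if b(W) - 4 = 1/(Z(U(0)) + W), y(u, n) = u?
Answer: 2165358054/57623 + 4*I*sqrt(23)/57623 ≈ 37578.0 + 0.00033291*I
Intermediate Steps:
U(l) = l**3
L(E) = -6 + E**3 (L(E) = -6 + E*E**2 = -6 + E**3)
Z(v) = 2 - I*sqrt(23)/4 (Z(v) = 2 - sqrt(-11 - 12)/4 = 2 - I*sqrt(23)/4)
b(W) = 4 + 1/(2 + W - I*sqrt(23)/4) (b(W) = 4 + 1/((2 - I*sqrt(23)/4) + W) = 4 + 1/(2 + W - I*sqrt(23)/4))
b(L(y(4, 0))) - 1*(-37574) = 4*(9 + 4*(-6 + 4**3) - I*sqrt(23))/(8 + 4*(-6 + 4**3) - I*sqrt(23)) - 1*(-37574) = 4*(9 + 4*(-6 + 64) - I*sqrt(23))/(8 + 4*(-6 + 64) - I*sqrt(23)) + 37574 = 4*(9 + 4*58 - I*sqrt(23))/(8 + 4*58 - I*sqrt(23)) + 37574 = 4*(9 + 232 - I*sqrt(23))/(8 + 232 - I*sqrt(23)) + 37574 = 4*(241 - I*sqrt(23))/(240 - I*sqrt(23)) + 37574 = 37574 + 4*(241 - I*sqrt(23))/(240 - I*sqrt(23))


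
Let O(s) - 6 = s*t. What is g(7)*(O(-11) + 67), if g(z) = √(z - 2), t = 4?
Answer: 29*√5 ≈ 64.846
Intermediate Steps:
O(s) = 6 + 4*s (O(s) = 6 + s*4 = 6 + 4*s)
g(z) = √(-2 + z)
g(7)*(O(-11) + 67) = √(-2 + 7)*((6 + 4*(-11)) + 67) = √5*((6 - 44) + 67) = √5*(-38 + 67) = √5*29 = 29*√5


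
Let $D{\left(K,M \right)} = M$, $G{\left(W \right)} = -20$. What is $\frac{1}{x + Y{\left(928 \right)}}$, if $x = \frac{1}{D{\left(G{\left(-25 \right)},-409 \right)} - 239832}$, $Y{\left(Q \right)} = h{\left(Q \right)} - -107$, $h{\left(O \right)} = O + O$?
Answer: $\frac{240241}{471593082} \approx 0.00050942$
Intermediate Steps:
$h{\left(O \right)} = 2 O$
$Y{\left(Q \right)} = 107 + 2 Q$ ($Y{\left(Q \right)} = 2 Q - -107 = 2 Q + 107 = 107 + 2 Q$)
$x = - \frac{1}{240241}$ ($x = \frac{1}{-409 - 239832} = \frac{1}{-240241} = - \frac{1}{240241} \approx -4.1625 \cdot 10^{-6}$)
$\frac{1}{x + Y{\left(928 \right)}} = \frac{1}{- \frac{1}{240241} + \left(107 + 2 \cdot 928\right)} = \frac{1}{- \frac{1}{240241} + \left(107 + 1856\right)} = \frac{1}{- \frac{1}{240241} + 1963} = \frac{1}{\frac{471593082}{240241}} = \frac{240241}{471593082}$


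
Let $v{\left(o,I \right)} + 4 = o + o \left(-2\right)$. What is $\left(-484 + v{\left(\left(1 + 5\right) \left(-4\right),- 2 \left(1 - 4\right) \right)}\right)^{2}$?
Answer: $215296$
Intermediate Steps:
$v{\left(o,I \right)} = -4 - o$ ($v{\left(o,I \right)} = -4 + \left(o + o \left(-2\right)\right) = -4 + \left(o - 2 o\right) = -4 - o$)
$\left(-484 + v{\left(\left(1 + 5\right) \left(-4\right),- 2 \left(1 - 4\right) \right)}\right)^{2} = \left(-484 - \left(4 + \left(1 + 5\right) \left(-4\right)\right)\right)^{2} = \left(-484 - \left(4 + 6 \left(-4\right)\right)\right)^{2} = \left(-484 - -20\right)^{2} = \left(-484 + \left(-4 + 24\right)\right)^{2} = \left(-484 + 20\right)^{2} = \left(-464\right)^{2} = 215296$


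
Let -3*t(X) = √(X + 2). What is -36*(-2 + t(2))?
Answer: 96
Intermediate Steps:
t(X) = -√(2 + X)/3 (t(X) = -√(X + 2)/3 = -√(2 + X)/3)
-36*(-2 + t(2)) = -36*(-2 - √(2 + 2)/3) = -36*(-2 - √4/3) = -36*(-2 - ⅓*2) = -36*(-2 - ⅔) = -36*(-8/3) = 96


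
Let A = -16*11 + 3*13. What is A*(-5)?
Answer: 685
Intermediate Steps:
A = -137 (A = -176 + 39 = -137)
A*(-5) = -137*(-5) = 685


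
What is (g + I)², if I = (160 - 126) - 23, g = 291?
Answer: 91204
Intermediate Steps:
I = 11 (I = 34 - 23 = 11)
(g + I)² = (291 + 11)² = 302² = 91204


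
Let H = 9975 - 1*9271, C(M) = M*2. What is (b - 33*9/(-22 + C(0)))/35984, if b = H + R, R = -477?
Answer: 37/5536 ≈ 0.0066835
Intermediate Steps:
C(M) = 2*M
H = 704 (H = 9975 - 9271 = 704)
b = 227 (b = 704 - 477 = 227)
(b - 33*9/(-22 + C(0)))/35984 = (227 - 33*9/(-22 + 2*0))/35984 = (227 - 297/(-22 + 0))*(1/35984) = (227 - 297/(-22))*(1/35984) = (227 - 297*(-1)/22)*(1/35984) = (227 - 1*(-27/2))*(1/35984) = (227 + 27/2)*(1/35984) = (481/2)*(1/35984) = 37/5536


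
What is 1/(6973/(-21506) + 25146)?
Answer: 21506/540782903 ≈ 3.9768e-5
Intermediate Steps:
1/(6973/(-21506) + 25146) = 1/(6973*(-1/21506) + 25146) = 1/(-6973/21506 + 25146) = 1/(540782903/21506) = 21506/540782903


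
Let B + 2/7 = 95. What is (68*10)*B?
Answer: 450840/7 ≈ 64406.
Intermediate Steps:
B = 663/7 (B = -2/7 + 95 = 663/7 ≈ 94.714)
(68*10)*B = (68*10)*(663/7) = 680*(663/7) = 450840/7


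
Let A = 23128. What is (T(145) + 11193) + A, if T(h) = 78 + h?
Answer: 34544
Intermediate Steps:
(T(145) + 11193) + A = ((78 + 145) + 11193) + 23128 = (223 + 11193) + 23128 = 11416 + 23128 = 34544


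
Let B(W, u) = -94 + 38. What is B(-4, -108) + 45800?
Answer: 45744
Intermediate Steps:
B(W, u) = -56
B(-4, -108) + 45800 = -56 + 45800 = 45744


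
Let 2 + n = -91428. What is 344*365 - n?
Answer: 216990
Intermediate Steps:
n = -91430 (n = -2 - 91428 = -91430)
344*365 - n = 344*365 - 1*(-91430) = 125560 + 91430 = 216990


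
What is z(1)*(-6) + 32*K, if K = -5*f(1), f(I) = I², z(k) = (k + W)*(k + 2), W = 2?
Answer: -214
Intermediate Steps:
z(k) = (2 + k)² (z(k) = (k + 2)*(k + 2) = (2 + k)*(2 + k) = (2 + k)²)
K = -5 (K = -5*1² = -5*1 = -5)
z(1)*(-6) + 32*K = (4 + 1² + 4*1)*(-6) + 32*(-5) = (4 + 1 + 4)*(-6) - 160 = 9*(-6) - 160 = -54 - 160 = -214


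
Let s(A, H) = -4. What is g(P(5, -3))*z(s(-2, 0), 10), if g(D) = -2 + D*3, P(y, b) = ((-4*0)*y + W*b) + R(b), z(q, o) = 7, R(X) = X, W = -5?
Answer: 238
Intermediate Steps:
P(y, b) = -4*b (P(y, b) = ((-4*0)*y - 5*b) + b = (0*y - 5*b) + b = (0 - 5*b) + b = -5*b + b = -4*b)
g(D) = -2 + 3*D
g(P(5, -3))*z(s(-2, 0), 10) = (-2 + 3*(-4*(-3)))*7 = (-2 + 3*12)*7 = (-2 + 36)*7 = 34*7 = 238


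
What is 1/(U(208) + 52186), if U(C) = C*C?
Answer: 1/95450 ≈ 1.0477e-5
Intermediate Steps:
U(C) = C²
1/(U(208) + 52186) = 1/(208² + 52186) = 1/(43264 + 52186) = 1/95450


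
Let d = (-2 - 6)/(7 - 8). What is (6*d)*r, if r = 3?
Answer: 144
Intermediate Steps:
d = 8 (d = -8/(-1) = -8*(-1) = 8)
(6*d)*r = (6*8)*3 = 48*3 = 144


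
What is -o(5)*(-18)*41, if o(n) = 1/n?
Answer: 738/5 ≈ 147.60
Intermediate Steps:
o(n) = 1/n
-o(5)*(-18)*41 = --18/5*41 = -(⅕)*(-18)*41 = -(-18)*41/5 = -1*(-738/5) = 738/5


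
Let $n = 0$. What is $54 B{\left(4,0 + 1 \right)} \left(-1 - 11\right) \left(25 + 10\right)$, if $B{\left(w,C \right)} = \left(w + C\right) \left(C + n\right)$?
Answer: $-113400$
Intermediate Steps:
$B{\left(w,C \right)} = C \left(C + w\right)$ ($B{\left(w,C \right)} = \left(w + C\right) \left(C + 0\right) = \left(C + w\right) C = C \left(C + w\right)$)
$54 B{\left(4,0 + 1 \right)} \left(-1 - 11\right) \left(25 + 10\right) = 54 \left(0 + 1\right) \left(\left(0 + 1\right) + 4\right) \left(-1 - 11\right) \left(25 + 10\right) = 54 \cdot 1 \left(1 + 4\right) \left(\left(-12\right) 35\right) = 54 \cdot 1 \cdot 5 \left(-420\right) = 54 \cdot 5 \left(-420\right) = 270 \left(-420\right) = -113400$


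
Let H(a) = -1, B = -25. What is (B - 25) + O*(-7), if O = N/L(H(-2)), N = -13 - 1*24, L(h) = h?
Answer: -309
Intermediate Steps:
N = -37 (N = -13 - 24 = -37)
O = 37 (O = -37/(-1) = -37*(-1) = 37)
(B - 25) + O*(-7) = (-25 - 25) + 37*(-7) = -50 - 259 = -309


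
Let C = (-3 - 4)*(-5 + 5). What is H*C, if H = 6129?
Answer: 0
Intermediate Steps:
C = 0 (C = -7*0 = 0)
H*C = 6129*0 = 0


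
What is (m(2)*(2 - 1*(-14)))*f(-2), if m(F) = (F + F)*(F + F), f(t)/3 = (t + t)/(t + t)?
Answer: 768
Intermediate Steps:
f(t) = 3 (f(t) = 3*((t + t)/(t + t)) = 3*((2*t)/((2*t))) = 3*((2*t)*(1/(2*t))) = 3*1 = 3)
m(F) = 4*F² (m(F) = (2*F)*(2*F) = 4*F²)
(m(2)*(2 - 1*(-14)))*f(-2) = ((4*2²)*(2 - 1*(-14)))*3 = ((4*4)*(2 + 14))*3 = (16*16)*3 = 256*3 = 768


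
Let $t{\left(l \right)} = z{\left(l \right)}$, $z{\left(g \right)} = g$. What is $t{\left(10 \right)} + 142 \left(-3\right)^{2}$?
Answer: $1288$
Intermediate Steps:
$t{\left(l \right)} = l$
$t{\left(10 \right)} + 142 \left(-3\right)^{2} = 10 + 142 \left(-3\right)^{2} = 10 + 142 \cdot 9 = 10 + 1278 = 1288$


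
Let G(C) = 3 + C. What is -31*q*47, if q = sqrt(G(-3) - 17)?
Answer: -1457*I*sqrt(17) ≈ -6007.4*I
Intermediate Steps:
q = I*sqrt(17) (q = sqrt((3 - 3) - 17) = sqrt(0 - 17) = sqrt(-17) = I*sqrt(17) ≈ 4.1231*I)
-31*q*47 = -31*I*sqrt(17)*47 = -1457*I*sqrt(17)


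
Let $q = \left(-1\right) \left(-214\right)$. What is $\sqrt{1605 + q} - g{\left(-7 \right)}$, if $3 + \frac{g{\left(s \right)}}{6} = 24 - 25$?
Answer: $24 + \sqrt{1819} \approx 66.65$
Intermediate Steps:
$q = 214$
$g{\left(s \right)} = -24$ ($g{\left(s \right)} = -18 + 6 \left(24 - 25\right) = -18 + 6 \left(-1\right) = -18 - 6 = -24$)
$\sqrt{1605 + q} - g{\left(-7 \right)} = \sqrt{1605 + 214} - -24 = \sqrt{1819} + 24 = 24 + \sqrt{1819}$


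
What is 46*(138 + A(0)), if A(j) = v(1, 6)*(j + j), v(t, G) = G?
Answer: 6348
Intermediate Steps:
A(j) = 12*j (A(j) = 6*(j + j) = 6*(2*j) = 12*j)
46*(138 + A(0)) = 46*(138 + 12*0) = 46*(138 + 0) = 46*138 = 6348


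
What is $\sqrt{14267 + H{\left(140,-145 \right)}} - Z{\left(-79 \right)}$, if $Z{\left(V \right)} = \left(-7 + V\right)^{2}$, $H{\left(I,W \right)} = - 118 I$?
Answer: $-7396 + i \sqrt{2253} \approx -7396.0 + 47.466 i$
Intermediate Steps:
$\sqrt{14267 + H{\left(140,-145 \right)}} - Z{\left(-79 \right)} = \sqrt{14267 - 16520} - \left(-7 - 79\right)^{2} = \sqrt{14267 - 16520} - \left(-86\right)^{2} = \sqrt{-2253} - 7396 = i \sqrt{2253} - 7396 = -7396 + i \sqrt{2253}$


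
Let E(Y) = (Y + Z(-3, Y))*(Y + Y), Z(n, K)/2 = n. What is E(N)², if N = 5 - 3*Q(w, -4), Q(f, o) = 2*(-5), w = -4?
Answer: 4120900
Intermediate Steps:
Q(f, o) = -10
Z(n, K) = 2*n
N = 35 (N = 5 - 3*(-10) = 5 + 30 = 35)
E(Y) = 2*Y*(-6 + Y) (E(Y) = (Y + 2*(-3))*(Y + Y) = (Y - 6)*(2*Y) = (-6 + Y)*(2*Y) = 2*Y*(-6 + Y))
E(N)² = (2*35*(-6 + 35))² = (2*35*29)² = 2030² = 4120900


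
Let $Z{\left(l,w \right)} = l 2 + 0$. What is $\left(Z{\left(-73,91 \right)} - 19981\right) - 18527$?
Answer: $-38654$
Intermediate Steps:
$Z{\left(l,w \right)} = 2 l$ ($Z{\left(l,w \right)} = 2 l + 0 = 2 l$)
$\left(Z{\left(-73,91 \right)} - 19981\right) - 18527 = \left(2 \left(-73\right) - 19981\right) - 18527 = \left(-146 - 19981\right) - 18527 = -20127 - 18527 = -38654$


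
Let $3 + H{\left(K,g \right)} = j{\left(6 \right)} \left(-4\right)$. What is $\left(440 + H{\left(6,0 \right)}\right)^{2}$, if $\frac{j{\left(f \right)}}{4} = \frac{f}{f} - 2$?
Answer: $205209$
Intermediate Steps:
$j{\left(f \right)} = -4$ ($j{\left(f \right)} = 4 \left(\frac{f}{f} - 2\right) = 4 \left(1 - 2\right) = 4 \left(-1\right) = -4$)
$H{\left(K,g \right)} = 13$ ($H{\left(K,g \right)} = -3 - -16 = -3 + 16 = 13$)
$\left(440 + H{\left(6,0 \right)}\right)^{2} = \left(440 + 13\right)^{2} = 453^{2} = 205209$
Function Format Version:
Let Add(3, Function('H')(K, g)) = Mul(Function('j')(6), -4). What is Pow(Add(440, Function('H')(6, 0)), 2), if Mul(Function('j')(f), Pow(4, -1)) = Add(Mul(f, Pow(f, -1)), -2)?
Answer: 205209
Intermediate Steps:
Function('j')(f) = -4 (Function('j')(f) = Mul(4, Add(Mul(f, Pow(f, -1)), -2)) = Mul(4, Add(1, -2)) = Mul(4, -1) = -4)
Function('H')(K, g) = 13 (Function('H')(K, g) = Add(-3, Mul(-4, -4)) = Add(-3, 16) = 13)
Pow(Add(440, Function('H')(6, 0)), 2) = Pow(Add(440, 13), 2) = Pow(453, 2) = 205209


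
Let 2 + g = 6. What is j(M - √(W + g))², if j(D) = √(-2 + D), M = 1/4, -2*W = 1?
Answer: -7/4 - √14/2 ≈ -3.6208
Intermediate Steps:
W = -½ (W = -½*1 = -½ ≈ -0.50000)
g = 4 (g = -2 + 6 = 4)
M = ¼ ≈ 0.25000
j(M - √(W + g))² = (√(-2 + (¼ - √(-½ + 4))))² = (√(-2 + (¼ - √(7/2))))² = (√(-2 + (¼ - √14/2)))² = (√(-7/4 - √14/2))² = -7/4 - √14/2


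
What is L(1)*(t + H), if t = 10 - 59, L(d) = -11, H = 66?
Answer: -187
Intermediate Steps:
t = -49
L(1)*(t + H) = -11*(-49 + 66) = -11*17 = -187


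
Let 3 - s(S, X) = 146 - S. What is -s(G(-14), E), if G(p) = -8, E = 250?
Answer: 151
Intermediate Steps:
s(S, X) = -143 + S (s(S, X) = 3 - (146 - S) = 3 + (-146 + S) = -143 + S)
-s(G(-14), E) = -(-143 - 8) = -1*(-151) = 151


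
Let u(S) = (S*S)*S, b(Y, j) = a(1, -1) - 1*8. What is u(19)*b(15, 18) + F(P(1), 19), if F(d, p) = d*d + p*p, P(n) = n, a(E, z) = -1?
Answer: -61369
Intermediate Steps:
b(Y, j) = -9 (b(Y, j) = -1 - 1*8 = -1 - 8 = -9)
F(d, p) = d² + p²
u(S) = S³ (u(S) = S²*S = S³)
u(19)*b(15, 18) + F(P(1), 19) = 19³*(-9) + (1² + 19²) = 6859*(-9) + (1 + 361) = -61731 + 362 = -61369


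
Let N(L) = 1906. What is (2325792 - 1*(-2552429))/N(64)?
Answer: 4878221/1906 ≈ 2559.4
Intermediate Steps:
(2325792 - 1*(-2552429))/N(64) = (2325792 - 1*(-2552429))/1906 = (2325792 + 2552429)*(1/1906) = 4878221*(1/1906) = 4878221/1906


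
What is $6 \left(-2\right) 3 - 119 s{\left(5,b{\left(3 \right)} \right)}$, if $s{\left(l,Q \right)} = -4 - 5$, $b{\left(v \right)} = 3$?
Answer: $1035$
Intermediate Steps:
$s{\left(l,Q \right)} = -9$
$6 \left(-2\right) 3 - 119 s{\left(5,b{\left(3 \right)} \right)} = 6 \left(-2\right) 3 - -1071 = \left(-12\right) 3 + 1071 = -36 + 1071 = 1035$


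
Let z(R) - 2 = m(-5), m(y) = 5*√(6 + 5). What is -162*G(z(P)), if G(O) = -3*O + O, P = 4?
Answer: 648 + 1620*√11 ≈ 6020.9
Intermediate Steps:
m(y) = 5*√11
z(R) = 2 + 5*√11
G(O) = -2*O
-162*G(z(P)) = -(-324)*(2 + 5*√11) = -162*(-4 - 10*√11) = 648 + 1620*√11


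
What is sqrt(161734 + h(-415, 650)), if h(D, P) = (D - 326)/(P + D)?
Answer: sqrt(8931586015)/235 ≈ 402.16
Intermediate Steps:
h(D, P) = (-326 + D)/(D + P)
sqrt(161734 + h(-415, 650)) = sqrt(161734 + (-326 - 415)/(-415 + 650)) = sqrt(161734 - 741/235) = sqrt(38006749/235) = sqrt(8931586015)/235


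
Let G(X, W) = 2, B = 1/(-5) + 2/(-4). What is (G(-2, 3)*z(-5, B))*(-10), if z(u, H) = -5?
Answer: 100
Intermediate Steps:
B = -7/10 (B = 1*(-1/5) + 2*(-1/4) = -1/5 - 1/2 = -7/10 ≈ -0.70000)
(G(-2, 3)*z(-5, B))*(-10) = (2*(-5))*(-10) = -10*(-10) = 100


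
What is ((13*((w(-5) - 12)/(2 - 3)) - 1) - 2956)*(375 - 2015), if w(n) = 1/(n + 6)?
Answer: 4614960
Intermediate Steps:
w(n) = 1/(6 + n)
((13*((w(-5) - 12)/(2 - 3)) - 1) - 2956)*(375 - 2015) = ((13*((1/(6 - 5) - 12)/(2 - 3)) - 1) - 2956)*(375 - 2015) = ((13*((1/1 - 12)/(-1)) - 1) - 2956)*(-1640) = ((13*((1 - 12)*(-1)) - 1) - 2956)*(-1640) = ((13*(-11*(-1)) - 1) - 2956)*(-1640) = ((13*11 - 1) - 2956)*(-1640) = ((143 - 1) - 2956)*(-1640) = (142 - 2956)*(-1640) = -2814*(-1640) = 4614960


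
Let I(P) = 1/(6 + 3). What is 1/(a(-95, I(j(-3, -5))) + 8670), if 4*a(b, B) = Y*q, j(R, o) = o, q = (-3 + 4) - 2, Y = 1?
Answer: 4/34679 ≈ 0.00011534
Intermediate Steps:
q = -1 (q = 1 - 2 = -1)
I(P) = ⅑ (I(P) = 1/9 = ⅑)
a(b, B) = -¼ (a(b, B) = (1*(-1))/4 = (¼)*(-1) = -¼)
1/(a(-95, I(j(-3, -5))) + 8670) = 1/(-¼ + 8670) = 1/(34679/4) = 4/34679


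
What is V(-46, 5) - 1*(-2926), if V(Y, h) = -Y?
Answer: 2972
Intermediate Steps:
V(-46, 5) - 1*(-2926) = -1*(-46) - 1*(-2926) = 46 + 2926 = 2972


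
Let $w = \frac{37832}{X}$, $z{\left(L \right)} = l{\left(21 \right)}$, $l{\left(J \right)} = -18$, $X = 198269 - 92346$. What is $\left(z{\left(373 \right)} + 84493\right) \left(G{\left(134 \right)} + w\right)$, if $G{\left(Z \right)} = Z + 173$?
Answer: $\frac{2750184403675}{105923} \approx 2.5964 \cdot 10^{7}$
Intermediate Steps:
$X = 105923$ ($X = 198269 - 92346 = 105923$)
$G{\left(Z \right)} = 173 + Z$
$z{\left(L \right)} = -18$
$w = \frac{37832}{105923} \approx 0.35717$
$\left(z{\left(373 \right)} + 84493\right) \left(G{\left(134 \right)} + w\right) = \left(-18 + 84493\right) \left(\left(173 + 134\right) + \frac{37832}{105923}\right) = 84475 \left(307 + \frac{37832}{105923}\right) = 84475 \cdot \frac{32556193}{105923} = \frac{2750184403675}{105923}$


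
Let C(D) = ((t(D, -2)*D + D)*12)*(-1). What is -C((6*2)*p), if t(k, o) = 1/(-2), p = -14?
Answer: -1008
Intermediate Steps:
t(k, o) = -½ (t(k, o) = 1*(-½) = -½)
C(D) = -6*D (C(D) = ((-D/2 + D)*12)*(-1) = ((D/2)*12)*(-1) = (6*D)*(-1) = -6*D)
-C((6*2)*p) = -(-6)*(6*2)*(-14) = -(-6)*12*(-14) = -(-6)*(-168) = -1*1008 = -1008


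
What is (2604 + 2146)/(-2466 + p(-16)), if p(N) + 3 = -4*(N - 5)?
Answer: -950/477 ≈ -1.9916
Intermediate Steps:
p(N) = 17 - 4*N (p(N) = -3 - 4*(N - 5) = -3 - 4*(-5 + N) = -3 + (20 - 4*N) = 17 - 4*N)
(2604 + 2146)/(-2466 + p(-16)) = (2604 + 2146)/(-2466 + (17 - 4*(-16))) = 4750/(-2466 + (17 + 64)) = 4750/(-2466 + 81) = 4750/(-2385) = 4750*(-1/2385) = -950/477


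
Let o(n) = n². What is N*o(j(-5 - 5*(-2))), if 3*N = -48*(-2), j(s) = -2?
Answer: 128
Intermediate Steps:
N = 32 (N = (-48*(-2))/3 = (⅓)*96 = 32)
N*o(j(-5 - 5*(-2))) = 32*(-2)² = 32*4 = 128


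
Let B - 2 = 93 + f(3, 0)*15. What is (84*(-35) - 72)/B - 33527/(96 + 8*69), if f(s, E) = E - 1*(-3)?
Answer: -1661389/22680 ≈ -73.253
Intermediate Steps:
f(s, E) = 3 + E (f(s, E) = E + 3 = 3 + E)
B = 140 (B = 2 + (93 + (3 + 0)*15) = 2 + (93 + 3*15) = 2 + (93 + 45) = 2 + 138 = 140)
(84*(-35) - 72)/B - 33527/(96 + 8*69) = (84*(-35) - 72)/140 - 33527/(96 + 8*69) = (-2940 - 72)*(1/140) - 33527/(96 + 552) = -3012*1/140 - 33527/648 = -753/35 - 33527*1/648 = -753/35 - 33527/648 = -1661389/22680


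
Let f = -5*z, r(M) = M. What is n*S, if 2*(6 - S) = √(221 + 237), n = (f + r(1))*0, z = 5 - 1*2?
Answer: 0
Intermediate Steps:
z = 3 (z = 5 - 2 = 3)
f = -15 (f = -5*3 = -15)
n = 0 (n = (-15 + 1)*0 = -14*0 = 0)
S = 6 - √458/2 (S = 6 - √(221 + 237)/2 = 6 - √458/2 ≈ -4.7005)
n*S = 0*(6 - √458/2) = 0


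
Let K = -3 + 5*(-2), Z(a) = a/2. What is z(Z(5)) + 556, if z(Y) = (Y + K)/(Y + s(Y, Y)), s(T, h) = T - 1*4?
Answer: 1091/2 ≈ 545.50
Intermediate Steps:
s(T, h) = -4 + T (s(T, h) = T - 4 = -4 + T)
Z(a) = a/2 (Z(a) = a*(½) = a/2)
K = -13 (K = -3 - 10 = -13)
z(Y) = (-13 + Y)/(-4 + 2*Y) (z(Y) = (Y - 13)/(Y + (-4 + Y)) = (-13 + Y)/(-4 + 2*Y))
z(Z(5)) + 556 = (-13 + (½)*5)/(2*(-2 + (½)*5)) + 556 = (-13 + 5/2)/(2*(-2 + 5/2)) + 556 = (½)*(-21/2)/(½) + 556 = (½)*2*(-21/2) + 556 = -21/2 + 556 = 1091/2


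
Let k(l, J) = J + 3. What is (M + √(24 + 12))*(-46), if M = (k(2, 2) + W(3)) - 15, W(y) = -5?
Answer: 414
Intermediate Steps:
k(l, J) = 3 + J
M = -15 (M = ((3 + 2) - 5) - 15 = (5 - 5) - 15 = 0 - 15 = -15)
(M + √(24 + 12))*(-46) = (-15 + √(24 + 12))*(-46) = (-15 + √36)*(-46) = (-15 + 6)*(-46) = -9*(-46) = 414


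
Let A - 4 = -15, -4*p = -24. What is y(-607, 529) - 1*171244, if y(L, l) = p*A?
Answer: -171310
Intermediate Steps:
p = 6 (p = -1/4*(-24) = 6)
A = -11 (A = 4 - 15 = -11)
y(L, l) = -66 (y(L, l) = 6*(-11) = -66)
y(-607, 529) - 1*171244 = -66 - 1*171244 = -66 - 171244 = -171310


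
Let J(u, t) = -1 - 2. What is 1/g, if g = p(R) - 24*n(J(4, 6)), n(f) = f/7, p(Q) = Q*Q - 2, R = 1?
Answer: 7/65 ≈ 0.10769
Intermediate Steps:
J(u, t) = -3
p(Q) = -2 + Q**2 (p(Q) = Q**2 - 2 = -2 + Q**2)
n(f) = f/7 (n(f) = f*(1/7) = f/7)
g = 65/7 (g = (-2 + 1**2) - 24*(-3)/7 = (-2 + 1) - 24*(-3/7) = -1 + 72/7 = 65/7 ≈ 9.2857)
1/g = 1/(65/7) = 7/65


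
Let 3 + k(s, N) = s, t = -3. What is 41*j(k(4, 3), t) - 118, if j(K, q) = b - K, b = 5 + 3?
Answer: 169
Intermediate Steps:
k(s, N) = -3 + s
b = 8
j(K, q) = 8 - K
41*j(k(4, 3), t) - 118 = 41*(8 - (-3 + 4)) - 118 = 41*(8 - 1*1) - 118 = 41*(8 - 1) - 118 = 41*7 - 118 = 287 - 118 = 169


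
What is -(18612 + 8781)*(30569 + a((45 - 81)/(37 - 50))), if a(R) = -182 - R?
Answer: -10820098035/13 ≈ -8.3232e+8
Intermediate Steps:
-(18612 + 8781)*(30569 + a((45 - 81)/(37 - 50))) = -(18612 + 8781)*(30569 + (-182 - (45 - 81)/(37 - 50))) = -27393*(30569 + (-182 - (-36)/(-13))) = -27393*(30569 + (-182 - (-36)*(-1)/13)) = -27393*(30569 + (-182 - 1*36/13)) = -27393*(30569 + (-182 - 36/13)) = -27393*(30569 - 2402/13) = -27393*394995/13 = -1*10820098035/13 = -10820098035/13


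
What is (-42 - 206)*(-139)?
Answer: 34472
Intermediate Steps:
(-42 - 206)*(-139) = -248*(-139) = 34472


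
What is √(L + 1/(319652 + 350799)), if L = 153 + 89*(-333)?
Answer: I*√13253191956964633/670451 ≈ 171.71*I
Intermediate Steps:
L = -29484 (L = 153 - 29637 = -29484)
√(L + 1/(319652 + 350799)) = √(-29484 + 1/(319652 + 350799)) = √(-29484 + 1/670451) = √(-19767577283/670451) = I*√13253191956964633/670451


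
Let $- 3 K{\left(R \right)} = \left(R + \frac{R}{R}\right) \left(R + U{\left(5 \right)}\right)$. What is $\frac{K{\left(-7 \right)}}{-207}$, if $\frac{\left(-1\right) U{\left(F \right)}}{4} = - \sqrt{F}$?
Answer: $\frac{14}{207} - \frac{8 \sqrt{5}}{207} \approx -0.018785$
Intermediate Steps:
$U{\left(F \right)} = 4 \sqrt{F}$ ($U{\left(F \right)} = - 4 \left(- \sqrt{F}\right) = 4 \sqrt{F}$)
$K{\left(R \right)} = - \frac{\left(1 + R\right) \left(R + 4 \sqrt{5}\right)}{3}$ ($K{\left(R \right)} = - \frac{\left(R + \frac{R}{R}\right) \left(R + 4 \sqrt{5}\right)}{3} = - \frac{\left(R + 1\right) \left(R + 4 \sqrt{5}\right)}{3} = - \frac{\left(1 + R\right) \left(R + 4 \sqrt{5}\right)}{3}$)
$\frac{K{\left(-7 \right)}}{-207} = \frac{- \frac{4 \sqrt{5}}{3} - - \frac{7}{3} - \frac{\left(-7\right)^{2}}{3} - - \frac{28 \sqrt{5}}{3}}{-207} = \left(- \frac{4 \sqrt{5}}{3} + \frac{7}{3} - \frac{49}{3} + \frac{28 \sqrt{5}}{3}\right) \left(- \frac{1}{207}\right) = \left(-14 + 8 \sqrt{5}\right) \left(- \frac{1}{207}\right) = \frac{14}{207} - \frac{8 \sqrt{5}}{207}$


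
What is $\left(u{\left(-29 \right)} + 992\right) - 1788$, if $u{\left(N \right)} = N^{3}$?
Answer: $-25185$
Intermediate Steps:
$\left(u{\left(-29 \right)} + 992\right) - 1788 = \left(\left(-29\right)^{3} + 992\right) - 1788 = \left(-24389 + 992\right) - 1788 = -23397 - 1788 = -25185$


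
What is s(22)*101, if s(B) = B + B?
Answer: 4444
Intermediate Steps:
s(B) = 2*B
s(22)*101 = (2*22)*101 = 44*101 = 4444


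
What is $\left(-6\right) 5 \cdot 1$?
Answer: $-30$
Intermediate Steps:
$\left(-6\right) 5 \cdot 1 = \left(-30\right) 1 = -30$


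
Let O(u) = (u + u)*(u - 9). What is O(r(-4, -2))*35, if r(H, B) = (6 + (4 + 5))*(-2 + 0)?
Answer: 81900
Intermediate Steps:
r(H, B) = -30 (r(H, B) = (6 + 9)*(-2) = 15*(-2) = -30)
O(u) = 2*u*(-9 + u) (O(u) = (2*u)*(-9 + u) = 2*u*(-9 + u))
O(r(-4, -2))*35 = (2*(-30)*(-9 - 30))*35 = (2*(-30)*(-39))*35 = 2340*35 = 81900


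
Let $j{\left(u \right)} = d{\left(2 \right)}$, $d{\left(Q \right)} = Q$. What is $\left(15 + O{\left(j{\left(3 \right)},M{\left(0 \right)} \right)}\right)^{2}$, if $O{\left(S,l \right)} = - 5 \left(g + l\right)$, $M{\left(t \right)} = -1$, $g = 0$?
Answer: $400$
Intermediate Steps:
$j{\left(u \right)} = 2$
$O{\left(S,l \right)} = - 5 l$ ($O{\left(S,l \right)} = - 5 \left(0 + l\right) = - 5 l$)
$\left(15 + O{\left(j{\left(3 \right)},M{\left(0 \right)} \right)}\right)^{2} = \left(15 - -5\right)^{2} = \left(15 + 5\right)^{2} = 20^{2} = 400$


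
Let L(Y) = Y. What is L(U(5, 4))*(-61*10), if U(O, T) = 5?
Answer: -3050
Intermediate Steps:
L(U(5, 4))*(-61*10) = 5*(-61*10) = 5*(-610) = -3050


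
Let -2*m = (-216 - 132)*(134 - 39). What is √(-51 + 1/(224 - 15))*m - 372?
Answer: -372 + 63510*I*√418/11 ≈ -372.0 + 1.1804e+5*I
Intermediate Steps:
m = 16530 (m = -(-216 - 132)*(134 - 39)/2 = -(-174)*95 = -½*(-33060) = 16530)
√(-51 + 1/(224 - 15))*m - 372 = √(-51 + 1/(224 - 15))*16530 - 372 = √(-51 + 1/209)*16530 - 372 = √(-10658/209)*16530 - 372 = (73*I*√418/209)*16530 - 372 = 63510*I*√418/11 - 372 = -372 + 63510*I*√418/11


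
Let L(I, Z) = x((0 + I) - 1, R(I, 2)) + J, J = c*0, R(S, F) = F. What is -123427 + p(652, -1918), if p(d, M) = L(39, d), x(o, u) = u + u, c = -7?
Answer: -123423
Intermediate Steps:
x(o, u) = 2*u
J = 0 (J = -7*0 = 0)
L(I, Z) = 4 (L(I, Z) = 2*2 + 0 = 4 + 0 = 4)
p(d, M) = 4
-123427 + p(652, -1918) = -123427 + 4 = -123423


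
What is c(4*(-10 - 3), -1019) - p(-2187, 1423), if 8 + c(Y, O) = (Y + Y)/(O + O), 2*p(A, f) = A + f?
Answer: 381158/1019 ≈ 374.05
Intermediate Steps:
p(A, f) = A/2 + f/2 (p(A, f) = (A + f)/2 = A/2 + f/2)
c(Y, O) = -8 + Y/O (c(Y, O) = -8 + (Y + Y)/(O + O) = -8 + (2*Y)/((2*O)) = -8 + (2*Y)*(1/(2*O)) = -8 + Y/O)
c(4*(-10 - 3), -1019) - p(-2187, 1423) = (-8 + (4*(-10 - 3))/(-1019)) - ((½)*(-2187) + (½)*1423) = (-8 + (4*(-13))*(-1/1019)) - (-2187/2 + 1423/2) = (-8 - 52*(-1/1019)) - 1*(-382) = (-8 + 52/1019) + 382 = -8100/1019 + 382 = 381158/1019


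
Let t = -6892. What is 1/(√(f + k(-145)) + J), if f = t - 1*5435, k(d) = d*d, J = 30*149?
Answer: 2235/9986101 - √8698/19972202 ≈ 0.00021914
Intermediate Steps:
J = 4470
k(d) = d²
f = -12327 (f = -6892 - 1*5435 = -6892 - 5435 = -12327)
1/(√(f + k(-145)) + J) = 1/(√(-12327 + (-145)²) + 4470) = 1/(√(-12327 + 21025) + 4470) = 1/(√8698 + 4470) = 1/(4470 + √8698)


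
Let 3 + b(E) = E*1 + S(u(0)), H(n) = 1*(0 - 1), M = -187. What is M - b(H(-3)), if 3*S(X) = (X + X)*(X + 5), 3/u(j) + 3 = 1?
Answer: -359/2 ≈ -179.50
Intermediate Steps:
u(j) = -3/2 (u(j) = 3/(-3 + 1) = 3/(-2) = 3*(-½) = -3/2)
S(X) = 2*X*(5 + X)/3 (S(X) = ((X + X)*(X + 5))/3 = ((2*X)*(5 + X))/3 = (2*X*(5 + X))/3 = 2*X*(5 + X)/3)
H(n) = -1 (H(n) = 1*(-1) = -1)
b(E) = -13/2 + E (b(E) = -3 + (E*1 + (⅔)*(-3/2)*(5 - 3/2)) = -3 + (E + (⅔)*(-3/2)*(7/2)) = -3 + (E - 7/2) = -3 + (-7/2 + E) = -13/2 + E)
M - b(H(-3)) = -187 - (-13/2 - 1) = -187 - 1*(-15/2) = -187 + 15/2 = -359/2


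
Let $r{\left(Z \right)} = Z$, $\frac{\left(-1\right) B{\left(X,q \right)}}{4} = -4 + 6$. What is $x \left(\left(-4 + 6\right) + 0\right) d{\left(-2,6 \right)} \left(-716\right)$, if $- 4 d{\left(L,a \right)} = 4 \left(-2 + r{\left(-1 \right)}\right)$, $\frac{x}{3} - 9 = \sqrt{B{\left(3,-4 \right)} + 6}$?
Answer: $-115992 - 12888 i \sqrt{2} \approx -1.1599 \cdot 10^{5} - 18226.0 i$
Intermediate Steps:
$B{\left(X,q \right)} = -8$ ($B{\left(X,q \right)} = - 4 \left(-4 + 6\right) = \left(-4\right) 2 = -8$)
$x = 27 + 3 i \sqrt{2}$ ($x = 27 + 3 \sqrt{-8 + 6} = 27 + 3 \sqrt{-2} = 27 + 3 i \sqrt{2} \approx 27.0 + 4.2426 i$)
$d{\left(L,a \right)} = 3$ ($d{\left(L,a \right)} = - \frac{4 \left(-2 - 1\right)}{4} = - \frac{4 \left(-3\right)}{4} = \left(- \frac{1}{4}\right) \left(-12\right) = 3$)
$x \left(\left(-4 + 6\right) + 0\right) d{\left(-2,6 \right)} \left(-716\right) = \left(27 + 3 i \sqrt{2}\right) \left(\left(-4 + 6\right) + 0\right) 3 \left(-716\right) = \left(27 + 3 i \sqrt{2}\right) \left(2 + 0\right) 3 \left(-716\right) = \left(27 + 3 i \sqrt{2}\right) 2 \cdot 3 \left(-716\right) = \left(54 + 6 i \sqrt{2}\right) 3 \left(-716\right) = \left(162 + 18 i \sqrt{2}\right) \left(-716\right) = -115992 - 12888 i \sqrt{2}$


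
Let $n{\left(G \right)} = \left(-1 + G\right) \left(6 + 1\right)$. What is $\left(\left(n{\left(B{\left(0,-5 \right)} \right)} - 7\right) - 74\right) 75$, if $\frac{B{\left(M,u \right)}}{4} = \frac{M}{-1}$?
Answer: $-6600$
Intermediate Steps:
$B{\left(M,u \right)} = - 4 M$ ($B{\left(M,u \right)} = 4 \frac{M}{-1} = 4 M \left(-1\right) = 4 \left(- M\right) = - 4 M$)
$n{\left(G \right)} = -7 + 7 G$ ($n{\left(G \right)} = \left(-1 + G\right) 7 = -7 + 7 G$)
$\left(\left(n{\left(B{\left(0,-5 \right)} \right)} - 7\right) - 74\right) 75 = \left(\left(\left(-7 + 7 \left(\left(-4\right) 0\right)\right) - 7\right) - 74\right) 75 = \left(\left(\left(-7 + 7 \cdot 0\right) - 7\right) - 74\right) 75 = \left(\left(\left(-7 + 0\right) - 7\right) - 74\right) 75 = \left(\left(-7 - 7\right) - 74\right) 75 = \left(-14 - 74\right) 75 = \left(-88\right) 75 = -6600$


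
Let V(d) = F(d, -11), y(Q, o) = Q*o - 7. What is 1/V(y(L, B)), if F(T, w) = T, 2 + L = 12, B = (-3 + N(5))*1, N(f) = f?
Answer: 1/13 ≈ 0.076923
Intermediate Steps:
B = 2 (B = (-3 + 5)*1 = 2*1 = 2)
L = 10 (L = -2 + 12 = 10)
y(Q, o) = -7 + Q*o
V(d) = d
1/V(y(L, B)) = 1/(-7 + 10*2) = 1/(-7 + 20) = 1/13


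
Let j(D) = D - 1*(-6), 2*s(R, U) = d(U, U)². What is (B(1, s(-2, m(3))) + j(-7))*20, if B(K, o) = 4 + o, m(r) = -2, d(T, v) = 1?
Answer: 70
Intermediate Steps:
s(R, U) = ½ (s(R, U) = (½)*1² = (½)*1 = ½)
j(D) = 6 + D (j(D) = D + 6 = 6 + D)
(B(1, s(-2, m(3))) + j(-7))*20 = ((4 + ½) + (6 - 7))*20 = (9/2 - 1)*20 = (7/2)*20 = 70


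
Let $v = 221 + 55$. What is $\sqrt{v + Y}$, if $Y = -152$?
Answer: $2 \sqrt{31} \approx 11.136$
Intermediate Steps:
$v = 276$
$\sqrt{v + Y} = \sqrt{276 - 152} = \sqrt{124} = 2 \sqrt{31}$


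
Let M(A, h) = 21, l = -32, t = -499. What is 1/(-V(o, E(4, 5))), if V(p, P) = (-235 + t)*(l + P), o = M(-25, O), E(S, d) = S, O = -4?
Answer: -1/20552 ≈ -4.8657e-5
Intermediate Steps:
o = 21
V(p, P) = 23488 - 734*P (V(p, P) = (-235 - 499)*(-32 + P) = -734*(-32 + P) = 23488 - 734*P)
1/(-V(o, E(4, 5))) = 1/(-(23488 - 734*4)) = 1/(-(23488 - 2936)) = 1/(-1*20552) = 1/(-20552) = -1/20552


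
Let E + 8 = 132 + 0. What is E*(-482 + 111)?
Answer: -46004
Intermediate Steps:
E = 124 (E = -8 + (132 + 0) = -8 + 132 = 124)
E*(-482 + 111) = 124*(-482 + 111) = 124*(-371) = -46004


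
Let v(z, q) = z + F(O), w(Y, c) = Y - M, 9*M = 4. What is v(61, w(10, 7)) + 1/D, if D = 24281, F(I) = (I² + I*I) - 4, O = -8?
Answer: 4491986/24281 ≈ 185.00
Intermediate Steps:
M = 4/9 (M = (⅑)*4 = 4/9 ≈ 0.44444)
w(Y, c) = -4/9 + Y (w(Y, c) = Y - 1*4/9 = Y - 4/9 = -4/9 + Y)
F(I) = -4 + 2*I² (F(I) = (I² + I²) - 4 = 2*I² - 4 = -4 + 2*I²)
v(z, q) = 124 + z (v(z, q) = z + (-4 + 2*(-8)²) = z + (-4 + 2*64) = z + (-4 + 128) = z + 124 = 124 + z)
v(61, w(10, 7)) + 1/D = (124 + 61) + 1/24281 = 185 + 1/24281 = 4491986/24281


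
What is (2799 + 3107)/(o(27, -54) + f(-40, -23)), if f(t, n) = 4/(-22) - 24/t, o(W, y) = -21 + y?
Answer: -162415/2051 ≈ -79.188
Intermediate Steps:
f(t, n) = -2/11 - 24/t (f(t, n) = 4*(-1/22) - 24/t = -2/11 - 24/t)
(2799 + 3107)/(o(27, -54) + f(-40, -23)) = (2799 + 3107)/((-21 - 54) + (-2/11 - 24/(-40))) = 5906/(-75 + (-2/11 - 24*(-1/40))) = 5906/(-75 + (-2/11 + ⅗)) = 5906/(-75 + 23/55) = 5906/(-4102/55) = 5906*(-55/4102) = -162415/2051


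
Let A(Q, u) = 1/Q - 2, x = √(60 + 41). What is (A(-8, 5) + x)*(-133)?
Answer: 2261/8 - 133*√101 ≈ -1054.0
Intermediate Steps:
x = √101 ≈ 10.050
A(Q, u) = -2 + 1/Q
(A(-8, 5) + x)*(-133) = ((-2 + 1/(-8)) + √101)*(-133) = ((-2 - ⅛) + √101)*(-133) = (-17/8 + √101)*(-133) = 2261/8 - 133*√101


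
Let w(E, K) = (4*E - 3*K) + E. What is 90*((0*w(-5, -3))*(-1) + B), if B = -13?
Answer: -1170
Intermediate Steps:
w(E, K) = -3*K + 5*E (w(E, K) = (-3*K + 4*E) + E = -3*K + 5*E)
90*((0*w(-5, -3))*(-1) + B) = 90*((0*(-3*(-3) + 5*(-5)))*(-1) - 13) = 90*((0*(9 - 25))*(-1) - 13) = 90*((0*(-16))*(-1) - 13) = 90*(0*(-1) - 13) = 90*(0 - 13) = 90*(-13) = -1170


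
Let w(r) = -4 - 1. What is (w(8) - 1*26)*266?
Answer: -8246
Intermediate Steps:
w(r) = -5
(w(8) - 1*26)*266 = (-5 - 1*26)*266 = (-5 - 26)*266 = -31*266 = -8246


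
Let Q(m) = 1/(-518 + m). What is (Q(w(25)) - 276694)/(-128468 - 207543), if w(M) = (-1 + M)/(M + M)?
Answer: 3579866997/4347310318 ≈ 0.82347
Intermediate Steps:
w(M) = (-1 + M)/(2*M) (w(M) = (-1 + M)/((2*M)) = (-1 + M)*(1/(2*M)) = (-1 + M)/(2*M))
(Q(w(25)) - 276694)/(-128468 - 207543) = (1/(-518 + (1/2)*(-1 + 25)/25) - 276694)/(-128468 - 207543) = (1/(-518 + (1/2)*(1/25)*24) - 276694)/(-336011) = (1/(-518 + 12/25) - 276694)*(-1/336011) = (1/(-12938/25) - 276694)*(-1/336011) = (-25/12938 - 276694)*(-1/336011) = -3579866997/12938*(-1/336011) = 3579866997/4347310318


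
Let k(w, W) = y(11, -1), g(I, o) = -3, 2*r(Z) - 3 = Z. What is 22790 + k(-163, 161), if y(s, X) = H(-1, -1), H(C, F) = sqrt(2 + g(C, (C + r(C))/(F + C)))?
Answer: 22790 + I ≈ 22790.0 + 1.0*I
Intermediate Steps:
r(Z) = 3/2 + Z/2
H(C, F) = I (H(C, F) = sqrt(2 - 3) = sqrt(-1) = I)
y(s, X) = I
k(w, W) = I
22790 + k(-163, 161) = 22790 + I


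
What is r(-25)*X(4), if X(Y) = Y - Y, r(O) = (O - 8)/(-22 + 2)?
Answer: 0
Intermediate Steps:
r(O) = ⅖ - O/20 (r(O) = (-8 + O)/(-20) = (-8 + O)*(-1/20) = ⅖ - O/20)
X(Y) = 0
r(-25)*X(4) = (⅖ - 1/20*(-25))*0 = (⅖ + 5/4)*0 = (33/20)*0 = 0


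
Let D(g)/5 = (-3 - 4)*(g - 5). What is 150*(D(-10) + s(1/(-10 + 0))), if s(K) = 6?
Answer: 79650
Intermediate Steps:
D(g) = 175 - 35*g (D(g) = 5*((-3 - 4)*(g - 5)) = 5*(-7*(-5 + g)) = 5*(35 - 7*g) = 175 - 35*g)
150*(D(-10) + s(1/(-10 + 0))) = 150*((175 - 35*(-10)) + 6) = 150*((175 + 350) + 6) = 150*(525 + 6) = 150*531 = 79650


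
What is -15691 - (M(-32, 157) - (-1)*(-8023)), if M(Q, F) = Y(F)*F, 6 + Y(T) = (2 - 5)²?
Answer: -8139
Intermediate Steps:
Y(T) = 3 (Y(T) = -6 + (2 - 5)² = -6 + (-3)² = -6 + 9 = 3)
M(Q, F) = 3*F
-15691 - (M(-32, 157) - (-1)*(-8023)) = -15691 - (3*157 - (-1)*(-8023)) = -15691 - (471 - 1*8023) = -15691 - (471 - 8023) = -15691 - 1*(-7552) = -15691 + 7552 = -8139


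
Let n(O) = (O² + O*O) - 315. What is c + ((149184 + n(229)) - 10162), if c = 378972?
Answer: 622561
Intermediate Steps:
n(O) = -315 + 2*O² (n(O) = (O² + O²) - 315 = 2*O² - 315 = -315 + 2*O²)
c + ((149184 + n(229)) - 10162) = 378972 + ((149184 + (-315 + 2*229²)) - 10162) = 378972 + ((149184 + (-315 + 2*52441)) - 10162) = 378972 + ((149184 + (-315 + 104882)) - 10162) = 378972 + ((149184 + 104567) - 10162) = 378972 + (253751 - 10162) = 378972 + 243589 = 622561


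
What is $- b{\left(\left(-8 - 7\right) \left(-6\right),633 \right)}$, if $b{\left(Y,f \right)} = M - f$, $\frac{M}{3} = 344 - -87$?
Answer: $-660$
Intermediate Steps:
$M = 1293$ ($M = 3 \left(344 - -87\right) = 3 \left(344 + 87\right) = 3 \cdot 431 = 1293$)
$b{\left(Y,f \right)} = 1293 - f$
$- b{\left(\left(-8 - 7\right) \left(-6\right),633 \right)} = - (1293 - 633) = \left(-1\right) 660 = -660$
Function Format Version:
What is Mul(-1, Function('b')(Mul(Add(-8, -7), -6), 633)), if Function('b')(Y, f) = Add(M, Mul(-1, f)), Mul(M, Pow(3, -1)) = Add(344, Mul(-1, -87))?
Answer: -660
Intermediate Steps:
M = 1293 (M = Mul(3, Add(344, Mul(-1, -87))) = Mul(3, Add(344, 87)) = Mul(3, 431) = 1293)
Function('b')(Y, f) = Add(1293, Mul(-1, f))
Mul(-1, Function('b')(Mul(Add(-8, -7), -6), 633)) = Mul(-1, Add(1293, Mul(-1, 633))) = Mul(-1, Add(1293, -633)) = Mul(-1, 660) = -660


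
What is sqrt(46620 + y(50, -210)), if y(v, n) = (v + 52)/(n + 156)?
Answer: sqrt(419563)/3 ≈ 215.91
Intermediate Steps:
y(v, n) = (52 + v)/(156 + n)
sqrt(46620 + y(50, -210)) = sqrt(46620 + (52 + 50)/(156 - 210)) = sqrt(46620 + 102/(-54)) = sqrt(46620 - 1/54*102) = sqrt(46620 - 17/9) = sqrt(419563/9) = sqrt(419563)/3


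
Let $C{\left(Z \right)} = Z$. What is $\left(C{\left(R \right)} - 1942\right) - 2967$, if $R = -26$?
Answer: $-4935$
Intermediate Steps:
$\left(C{\left(R \right)} - 1942\right) - 2967 = \left(-26 - 1942\right) - 2967 = -1968 - 2967 = -4935$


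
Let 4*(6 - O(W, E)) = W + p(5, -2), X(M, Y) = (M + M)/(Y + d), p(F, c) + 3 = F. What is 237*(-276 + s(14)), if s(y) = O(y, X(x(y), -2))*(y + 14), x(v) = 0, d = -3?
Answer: -52140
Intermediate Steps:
p(F, c) = -3 + F
X(M, Y) = 2*M/(-3 + Y) (X(M, Y) = (M + M)/(Y - 3) = (2*M)/(-3 + Y) = 2*M/(-3 + Y))
O(W, E) = 11/2 - W/4 (O(W, E) = 6 - (W + (-3 + 5))/4 = 6 - (W + 2)/4 = 6 - (2 + W)/4 = 6 + (-1/2 - W/4) = 11/2 - W/4)
s(y) = (14 + y)*(11/2 - y/4) (s(y) = (11/2 - y/4)*(y + 14) = (11/2 - y/4)*(14 + y) = (14 + y)*(11/2 - y/4))
237*(-276 + s(14)) = 237*(-276 - (-22 + 14)*(14 + 14)/4) = 237*(-276 - 1/4*(-8)*28) = 237*(-276 + 56) = 237*(-220) = -52140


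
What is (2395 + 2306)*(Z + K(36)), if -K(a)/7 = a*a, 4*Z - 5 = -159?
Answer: -85656921/2 ≈ -4.2828e+7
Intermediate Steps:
Z = -77/2 (Z = 5/4 + (1/4)*(-159) = 5/4 - 159/4 = -77/2 ≈ -38.500)
K(a) = -7*a**2 (K(a) = -7*a*a = -7*a**2)
(2395 + 2306)*(Z + K(36)) = (2395 + 2306)*(-77/2 - 7*36**2) = 4701*(-77/2 - 7*1296) = 4701*(-77/2 - 9072) = 4701*(-18221/2) = -85656921/2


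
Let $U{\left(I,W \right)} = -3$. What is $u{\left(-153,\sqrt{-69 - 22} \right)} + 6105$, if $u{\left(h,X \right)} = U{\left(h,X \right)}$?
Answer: $6102$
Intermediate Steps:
$u{\left(h,X \right)} = -3$
$u{\left(-153,\sqrt{-69 - 22} \right)} + 6105 = -3 + 6105 = 6102$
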